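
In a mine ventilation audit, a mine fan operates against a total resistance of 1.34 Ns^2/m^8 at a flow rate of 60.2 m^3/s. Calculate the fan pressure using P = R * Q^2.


4856.2136 Pa

Compute Q^2:
Q^2 = 60.2^2 = 3624.04
Compute pressure:
P = R * Q^2 = 1.34 * 3624.04
= 4856.2136 Pa


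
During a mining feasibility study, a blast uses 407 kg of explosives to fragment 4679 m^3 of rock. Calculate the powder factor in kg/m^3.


Powder factor = explosive mass / rock volume
= 407 / 4679
= 0.087 kg/m^3

0.087 kg/m^3


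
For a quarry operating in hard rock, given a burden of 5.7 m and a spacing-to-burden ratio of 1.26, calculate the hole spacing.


Spacing = burden * ratio
= 5.7 * 1.26
= 7.182 m

7.182 m


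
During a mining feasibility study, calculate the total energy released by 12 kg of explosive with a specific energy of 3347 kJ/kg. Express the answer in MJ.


40.164 MJ

Energy = mass * specific_energy / 1000
= 12 * 3347 / 1000
= 40164 / 1000
= 40.164 MJ


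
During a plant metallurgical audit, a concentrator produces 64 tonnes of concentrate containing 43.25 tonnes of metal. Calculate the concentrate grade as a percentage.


67.5781%

Grade = (metal in concentrate / concentrate mass) * 100
= (43.25 / 64) * 100
= 0.67578125 * 100
= 67.5781%


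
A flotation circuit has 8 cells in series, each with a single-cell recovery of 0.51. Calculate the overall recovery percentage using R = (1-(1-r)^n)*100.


Complement of single-cell recovery:
1 - r = 1 - 0.51 = 0.49
Raise to power n:
(1 - r)^8 = 0.49^8 = 0.003323293057
Overall recovery:
R = (1 - 0.003323293057) * 100
= 99.6677%

99.6677%


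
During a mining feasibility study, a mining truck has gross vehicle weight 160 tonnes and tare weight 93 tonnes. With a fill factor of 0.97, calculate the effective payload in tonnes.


64.99 tonnes

Maximum payload = gross - tare
= 160 - 93 = 67 tonnes
Effective payload = max payload * fill factor
= 67 * 0.97
= 64.99 tonnes


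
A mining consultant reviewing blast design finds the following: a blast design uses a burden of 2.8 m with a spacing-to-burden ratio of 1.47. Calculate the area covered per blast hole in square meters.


11.5248 m^2

First, find the spacing:
Spacing = burden * ratio = 2.8 * 1.47
= 4.116 m
Then, calculate the area:
Area = burden * spacing = 2.8 * 4.116
= 11.5248 m^2


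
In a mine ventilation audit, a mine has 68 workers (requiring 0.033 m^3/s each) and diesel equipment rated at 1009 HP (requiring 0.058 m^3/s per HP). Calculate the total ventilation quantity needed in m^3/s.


Airflow for workers:
Q_people = 68 * 0.033 = 2.244 m^3/s
Airflow for diesel equipment:
Q_diesel = 1009 * 0.058 = 58.522 m^3/s
Total ventilation:
Q_total = 2.244 + 58.522
= 60.766 m^3/s

60.766 m^3/s


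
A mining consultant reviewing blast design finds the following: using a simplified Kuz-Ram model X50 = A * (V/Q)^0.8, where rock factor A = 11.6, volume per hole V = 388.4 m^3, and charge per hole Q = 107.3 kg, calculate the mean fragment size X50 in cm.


Compute V/Q:
V/Q = 388.4 / 107.3 = 3.619757689
Raise to the power 0.8:
(V/Q)^0.8 = 3.619757689^0.8 = 2.798617848
Multiply by A:
X50 = 11.6 * 2.798617848
= 32.464 cm

32.464 cm


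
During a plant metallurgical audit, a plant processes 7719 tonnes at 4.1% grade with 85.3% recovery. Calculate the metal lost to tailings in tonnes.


Total metal in feed:
= 7719 * 4.1 / 100 = 316.479 tonnes
Metal recovered:
= 316.479 * 85.3 / 100 = 269.956587 tonnes
Metal lost to tailings:
= 316.479 - 269.956587
= 46.5224 tonnes

46.5224 tonnes


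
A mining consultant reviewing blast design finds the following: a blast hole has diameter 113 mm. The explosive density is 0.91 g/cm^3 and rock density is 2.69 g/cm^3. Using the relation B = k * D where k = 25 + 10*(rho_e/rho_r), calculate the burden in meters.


3.2073 m

First, compute k:
rho_e / rho_r = 0.91 / 2.69 = 0.3382899628
k = 25 + 10 * 0.3382899628 = 28.38289963
Then, compute burden:
B = k * D / 1000 = 28.38289963 * 113 / 1000
= 3207.267658 / 1000
= 3.2073 m


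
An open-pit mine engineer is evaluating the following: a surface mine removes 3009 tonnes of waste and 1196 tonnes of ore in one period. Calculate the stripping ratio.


Stripping ratio = waste tonnage / ore tonnage
= 3009 / 1196
= 2.5159

2.5159


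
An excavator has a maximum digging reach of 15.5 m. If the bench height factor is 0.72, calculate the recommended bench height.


Bench height = reach * factor
= 15.5 * 0.72
= 11.16 m

11.16 m


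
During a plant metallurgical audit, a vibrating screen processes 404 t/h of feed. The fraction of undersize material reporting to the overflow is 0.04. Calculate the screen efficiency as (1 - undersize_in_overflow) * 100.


96.0%

Screen efficiency = (1 - fraction of undersize in overflow) * 100
= (1 - 0.04) * 100
= 0.96 * 100
= 96.0%


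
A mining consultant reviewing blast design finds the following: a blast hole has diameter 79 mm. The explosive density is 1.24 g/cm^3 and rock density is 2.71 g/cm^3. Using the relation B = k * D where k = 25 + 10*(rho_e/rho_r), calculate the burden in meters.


2.3365 m

First, compute k:
rho_e / rho_r = 1.24 / 2.71 = 0.4575645756
k = 25 + 10 * 0.4575645756 = 29.57564576
Then, compute burden:
B = k * D / 1000 = 29.57564576 * 79 / 1000
= 2336.476015 / 1000
= 2.3365 m


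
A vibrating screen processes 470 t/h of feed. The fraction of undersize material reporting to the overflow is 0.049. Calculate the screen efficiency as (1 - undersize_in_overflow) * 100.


95.1%

Screen efficiency = (1 - fraction of undersize in overflow) * 100
= (1 - 0.049) * 100
= 0.951 * 100
= 95.1%


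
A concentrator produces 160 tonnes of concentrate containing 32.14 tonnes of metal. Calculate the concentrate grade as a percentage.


20.0875%

Grade = (metal in concentrate / concentrate mass) * 100
= (32.14 / 160) * 100
= 0.200875 * 100
= 20.0875%


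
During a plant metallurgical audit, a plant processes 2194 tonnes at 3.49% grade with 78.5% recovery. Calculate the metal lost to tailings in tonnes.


Total metal in feed:
= 2194 * 3.49 / 100 = 76.5706 tonnes
Metal recovered:
= 76.5706 * 78.5 / 100 = 60.107921 tonnes
Metal lost to tailings:
= 76.5706 - 60.107921
= 16.4627 tonnes

16.4627 tonnes


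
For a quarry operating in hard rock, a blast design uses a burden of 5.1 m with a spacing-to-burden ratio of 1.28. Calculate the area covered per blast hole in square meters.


First, find the spacing:
Spacing = burden * ratio = 5.1 * 1.28
= 6.528 m
Then, calculate the area:
Area = burden * spacing = 5.1 * 6.528
= 33.2928 m^2

33.2928 m^2


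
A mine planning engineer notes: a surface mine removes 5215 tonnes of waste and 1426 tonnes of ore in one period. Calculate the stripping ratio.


3.6571

Stripping ratio = waste tonnage / ore tonnage
= 5215 / 1426
= 3.6571


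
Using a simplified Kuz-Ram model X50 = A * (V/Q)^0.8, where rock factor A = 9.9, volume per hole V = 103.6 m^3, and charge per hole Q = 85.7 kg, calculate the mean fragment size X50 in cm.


Compute V/Q:
V/Q = 103.6 / 85.7 = 1.208868145
Raise to the power 0.8:
(V/Q)^0.8 = 1.208868145^0.8 = 1.163866443
Multiply by A:
X50 = 9.9 * 1.163866443
= 11.5223 cm

11.5223 cm


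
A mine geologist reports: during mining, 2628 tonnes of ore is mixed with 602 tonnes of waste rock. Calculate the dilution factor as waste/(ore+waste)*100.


Total material = ore + waste
= 2628 + 602 = 3230 tonnes
Dilution = waste / total * 100
= 602 / 3230 * 100
= 0.186377709 * 100
= 18.6378%

18.6378%


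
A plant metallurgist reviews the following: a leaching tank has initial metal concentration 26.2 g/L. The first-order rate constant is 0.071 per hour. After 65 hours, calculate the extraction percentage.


Compute the exponent:
-k * t = -0.071 * 65 = -4.615
Remaining concentration:
C = 26.2 * exp(-4.615)
= 26.2 * 0.009902183407
= 0.2594372053 g/L
Extracted = 26.2 - 0.2594372053 = 25.94056279 g/L
Extraction % = 25.94056279 / 26.2 * 100
= 99.0098%

99.0098%


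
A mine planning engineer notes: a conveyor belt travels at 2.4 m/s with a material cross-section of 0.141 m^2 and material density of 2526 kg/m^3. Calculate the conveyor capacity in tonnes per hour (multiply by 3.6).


3077.2742 t/h

Volumetric flow = speed * area
= 2.4 * 0.141 = 0.3384 m^3/s
Mass flow = volumetric * density
= 0.3384 * 2526 = 854.7984 kg/s
Convert to t/h: multiply by 3.6
Capacity = 854.7984 * 3.6
= 3077.2742 t/h


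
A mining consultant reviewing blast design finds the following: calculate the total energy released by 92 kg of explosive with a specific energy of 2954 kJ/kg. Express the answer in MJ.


271.768 MJ

Energy = mass * specific_energy / 1000
= 92 * 2954 / 1000
= 271768 / 1000
= 271.768 MJ


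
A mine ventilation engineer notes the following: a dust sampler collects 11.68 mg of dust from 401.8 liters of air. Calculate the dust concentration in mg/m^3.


29.0692 mg/m^3

Convert liters to m^3: 1 m^3 = 1000 L
Concentration = mass / volume * 1000
= 11.68 / 401.8 * 1000
= 0.02906918865 * 1000
= 29.0692 mg/m^3


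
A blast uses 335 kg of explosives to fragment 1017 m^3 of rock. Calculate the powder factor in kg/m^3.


Powder factor = explosive mass / rock volume
= 335 / 1017
= 0.3294 kg/m^3

0.3294 kg/m^3


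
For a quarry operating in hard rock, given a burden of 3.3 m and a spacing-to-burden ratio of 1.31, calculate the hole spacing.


4.323 m

Spacing = burden * ratio
= 3.3 * 1.31
= 4.323 m


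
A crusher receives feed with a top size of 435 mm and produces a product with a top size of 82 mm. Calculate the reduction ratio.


Reduction ratio = feed size / product size
= 435 / 82
= 5.3049

5.3049


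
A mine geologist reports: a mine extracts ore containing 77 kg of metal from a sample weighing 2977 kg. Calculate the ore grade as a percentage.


Ore grade = (metal mass / ore mass) * 100
= (77 / 2977) * 100
= 0.02586496473 * 100
= 2.5865%

2.5865%


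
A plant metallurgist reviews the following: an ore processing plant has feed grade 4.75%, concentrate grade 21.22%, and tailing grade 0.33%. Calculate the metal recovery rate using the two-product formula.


Using the two-product formula:
R = 100 * c * (f - t) / (f * (c - t))
Numerator = 100 * 21.22 * (4.75 - 0.33)
= 100 * 21.22 * 4.42
= 9379.24
Denominator = 4.75 * (21.22 - 0.33)
= 4.75 * 20.89
= 99.2275
R = 9379.24 / 99.2275
= 94.5226%

94.5226%


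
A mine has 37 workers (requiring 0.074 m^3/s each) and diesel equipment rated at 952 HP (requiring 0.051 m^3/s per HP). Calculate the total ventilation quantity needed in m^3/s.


51.29 m^3/s

Airflow for workers:
Q_people = 37 * 0.074 = 2.738 m^3/s
Airflow for diesel equipment:
Q_diesel = 952 * 0.051 = 48.552 m^3/s
Total ventilation:
Q_total = 2.738 + 48.552
= 51.29 m^3/s


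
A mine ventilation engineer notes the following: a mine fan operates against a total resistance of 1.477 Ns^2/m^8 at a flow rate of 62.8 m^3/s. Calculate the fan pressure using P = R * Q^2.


Compute Q^2:
Q^2 = 62.8^2 = 3943.84
Compute pressure:
P = R * Q^2 = 1.477 * 3943.84
= 5825.0517 Pa

5825.0517 Pa


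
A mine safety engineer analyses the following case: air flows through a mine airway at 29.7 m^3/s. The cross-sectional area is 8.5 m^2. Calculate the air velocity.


3.4941 m/s

Velocity = flow rate / cross-sectional area
= 29.7 / 8.5
= 3.4941 m/s


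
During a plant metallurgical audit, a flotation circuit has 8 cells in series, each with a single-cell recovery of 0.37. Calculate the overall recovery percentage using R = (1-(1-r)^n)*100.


97.5184%

Complement of single-cell recovery:
1 - r = 1 - 0.37 = 0.63
Raise to power n:
(1 - r)^8 = 0.63^8 = 0.02481557803
Overall recovery:
R = (1 - 0.02481557803) * 100
= 97.5184%


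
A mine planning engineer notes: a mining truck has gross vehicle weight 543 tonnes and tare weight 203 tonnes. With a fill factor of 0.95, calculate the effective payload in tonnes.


323.0 tonnes

Maximum payload = gross - tare
= 543 - 203 = 340 tonnes
Effective payload = max payload * fill factor
= 340 * 0.95
= 323.0 tonnes


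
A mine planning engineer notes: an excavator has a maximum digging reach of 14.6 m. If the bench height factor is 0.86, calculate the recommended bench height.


Bench height = reach * factor
= 14.6 * 0.86
= 12.556 m

12.556 m


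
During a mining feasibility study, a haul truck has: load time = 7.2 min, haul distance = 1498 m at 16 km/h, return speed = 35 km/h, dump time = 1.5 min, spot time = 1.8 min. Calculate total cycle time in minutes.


Convert haul speed to m/min: 16 * 1000/60 = 266.6666667 m/min
Haul time = 1498 / 266.6666667 = 5.6175 min
Convert return speed to m/min: 35 * 1000/60 = 583.3333333 m/min
Return time = 1498 / 583.3333333 = 2.568 min
Total cycle time:
= 7.2 + 5.6175 + 1.5 + 2.568 + 1.8
= 18.6855 min

18.6855 min


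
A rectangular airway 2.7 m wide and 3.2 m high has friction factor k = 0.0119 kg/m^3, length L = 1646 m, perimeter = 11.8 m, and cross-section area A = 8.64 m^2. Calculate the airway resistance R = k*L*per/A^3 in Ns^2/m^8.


Compute the numerator:
k * L * per = 0.0119 * 1646 * 11.8
= 231.13132
Compute the denominator:
A^3 = 8.64^3 = 644.972544
Resistance:
R = 231.13132 / 644.972544
= 0.3584 Ns^2/m^8

0.3584 Ns^2/m^8


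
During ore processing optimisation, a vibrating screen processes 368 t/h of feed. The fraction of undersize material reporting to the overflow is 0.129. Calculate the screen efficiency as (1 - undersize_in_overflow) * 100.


87.1%

Screen efficiency = (1 - fraction of undersize in overflow) * 100
= (1 - 0.129) * 100
= 0.871 * 100
= 87.1%


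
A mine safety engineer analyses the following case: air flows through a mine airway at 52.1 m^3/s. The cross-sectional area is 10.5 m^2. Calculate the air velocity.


Velocity = flow rate / cross-sectional area
= 52.1 / 10.5
= 4.9619 m/s

4.9619 m/s


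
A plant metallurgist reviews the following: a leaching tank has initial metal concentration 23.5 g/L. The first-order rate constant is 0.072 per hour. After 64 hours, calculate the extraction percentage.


99.0028%

Compute the exponent:
-k * t = -0.072 * 64 = -4.608
Remaining concentration:
C = 23.5 * exp(-4.608)
= 23.5 * 0.009971741861
= 0.2343359337 g/L
Extracted = 23.5 - 0.2343359337 = 23.26566407 g/L
Extraction % = 23.26566407 / 23.5 * 100
= 99.0028%


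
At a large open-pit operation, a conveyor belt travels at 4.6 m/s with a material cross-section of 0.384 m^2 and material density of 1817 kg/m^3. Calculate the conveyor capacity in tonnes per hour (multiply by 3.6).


Volumetric flow = speed * area
= 4.6 * 0.384 = 1.7664 m^3/s
Mass flow = volumetric * density
= 1.7664 * 1817 = 3209.5488 kg/s
Convert to t/h: multiply by 3.6
Capacity = 3209.5488 * 3.6
= 11554.3757 t/h

11554.3757 t/h


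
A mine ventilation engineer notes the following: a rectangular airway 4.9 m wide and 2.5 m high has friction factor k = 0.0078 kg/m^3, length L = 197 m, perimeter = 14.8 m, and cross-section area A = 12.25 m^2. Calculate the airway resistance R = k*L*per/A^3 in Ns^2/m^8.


0.0124 Ns^2/m^8

Compute the numerator:
k * L * per = 0.0078 * 197 * 14.8
= 22.74168
Compute the denominator:
A^3 = 12.25^3 = 1838.265625
Resistance:
R = 22.74168 / 1838.265625
= 0.0124 Ns^2/m^8


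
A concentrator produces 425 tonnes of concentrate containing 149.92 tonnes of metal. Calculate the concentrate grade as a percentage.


Grade = (metal in concentrate / concentrate mass) * 100
= (149.92 / 425) * 100
= 0.3527529412 * 100
= 35.2753%

35.2753%


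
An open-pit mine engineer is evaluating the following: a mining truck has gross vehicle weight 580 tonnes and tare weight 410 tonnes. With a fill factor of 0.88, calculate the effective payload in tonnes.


149.6 tonnes

Maximum payload = gross - tare
= 580 - 410 = 170 tonnes
Effective payload = max payload * fill factor
= 170 * 0.88
= 149.6 tonnes


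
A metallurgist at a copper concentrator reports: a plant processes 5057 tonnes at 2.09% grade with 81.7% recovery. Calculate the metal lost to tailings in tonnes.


Total metal in feed:
= 5057 * 2.09 / 100 = 105.6913 tonnes
Metal recovered:
= 105.6913 * 81.7 / 100 = 86.3497921 tonnes
Metal lost to tailings:
= 105.6913 - 86.3497921
= 19.3415 tonnes

19.3415 tonnes


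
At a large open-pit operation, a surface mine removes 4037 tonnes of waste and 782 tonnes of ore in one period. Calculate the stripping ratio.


5.1624

Stripping ratio = waste tonnage / ore tonnage
= 4037 / 782
= 5.1624


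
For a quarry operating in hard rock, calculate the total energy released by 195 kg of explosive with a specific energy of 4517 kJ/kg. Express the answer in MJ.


880.815 MJ

Energy = mass * specific_energy / 1000
= 195 * 4517 / 1000
= 880815 / 1000
= 880.815 MJ


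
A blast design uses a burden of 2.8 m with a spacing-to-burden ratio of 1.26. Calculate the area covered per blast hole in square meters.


9.8784 m^2

First, find the spacing:
Spacing = burden * ratio = 2.8 * 1.26
= 3.528 m
Then, calculate the area:
Area = burden * spacing = 2.8 * 3.528
= 9.8784 m^2


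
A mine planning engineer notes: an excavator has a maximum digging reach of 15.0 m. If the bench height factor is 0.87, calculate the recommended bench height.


13.05 m

Bench height = reach * factor
= 15.0 * 0.87
= 13.05 m


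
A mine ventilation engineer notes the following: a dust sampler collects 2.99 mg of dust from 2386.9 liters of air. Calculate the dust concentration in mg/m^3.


1.2527 mg/m^3

Convert liters to m^3: 1 m^3 = 1000 L
Concentration = mass / volume * 1000
= 2.99 / 2386.9 * 1000
= 0.001252670828 * 1000
= 1.2527 mg/m^3


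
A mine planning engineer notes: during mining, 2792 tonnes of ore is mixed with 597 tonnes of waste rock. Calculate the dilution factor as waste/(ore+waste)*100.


17.6158%

Total material = ore + waste
= 2792 + 597 = 3389 tonnes
Dilution = waste / total * 100
= 597 / 3389 * 100
= 0.1761581587 * 100
= 17.6158%


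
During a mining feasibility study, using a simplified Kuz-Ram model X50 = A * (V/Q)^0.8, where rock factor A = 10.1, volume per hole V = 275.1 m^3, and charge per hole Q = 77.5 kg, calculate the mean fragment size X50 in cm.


27.8274 cm

Compute V/Q:
V/Q = 275.1 / 77.5 = 3.549677419
Raise to the power 0.8:
(V/Q)^0.8 = 3.549677419^0.8 = 2.755187188
Multiply by A:
X50 = 10.1 * 2.755187188
= 27.8274 cm


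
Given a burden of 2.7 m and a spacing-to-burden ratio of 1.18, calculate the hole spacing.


Spacing = burden * ratio
= 2.7 * 1.18
= 3.186 m

3.186 m


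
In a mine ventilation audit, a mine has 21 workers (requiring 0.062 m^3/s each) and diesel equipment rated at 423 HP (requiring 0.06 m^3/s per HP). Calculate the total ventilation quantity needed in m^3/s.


26.682 m^3/s

Airflow for workers:
Q_people = 21 * 0.062 = 1.302 m^3/s
Airflow for diesel equipment:
Q_diesel = 423 * 0.06 = 25.38 m^3/s
Total ventilation:
Q_total = 1.302 + 25.38
= 26.682 m^3/s


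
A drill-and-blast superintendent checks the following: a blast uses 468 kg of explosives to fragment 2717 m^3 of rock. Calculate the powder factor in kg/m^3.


0.1722 kg/m^3

Powder factor = explosive mass / rock volume
= 468 / 2717
= 0.1722 kg/m^3


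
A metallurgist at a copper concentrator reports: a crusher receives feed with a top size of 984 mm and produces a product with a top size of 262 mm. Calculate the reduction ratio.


3.7557

Reduction ratio = feed size / product size
= 984 / 262
= 3.7557


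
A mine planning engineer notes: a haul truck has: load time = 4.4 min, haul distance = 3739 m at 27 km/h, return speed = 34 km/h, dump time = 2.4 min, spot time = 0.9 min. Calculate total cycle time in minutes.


Convert haul speed to m/min: 27 * 1000/60 = 450 m/min
Haul time = 3739 / 450 = 8.308888889 min
Convert return speed to m/min: 34 * 1000/60 = 566.6666667 m/min
Return time = 3739 / 566.6666667 = 6.598235294 min
Total cycle time:
= 4.4 + 8.308888889 + 2.4 + 6.598235294 + 0.9
= 22.6071 min

22.6071 min


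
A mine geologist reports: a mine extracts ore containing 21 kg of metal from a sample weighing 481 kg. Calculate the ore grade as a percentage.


Ore grade = (metal mass / ore mass) * 100
= (21 / 481) * 100
= 0.04365904366 * 100
= 4.3659%

4.3659%


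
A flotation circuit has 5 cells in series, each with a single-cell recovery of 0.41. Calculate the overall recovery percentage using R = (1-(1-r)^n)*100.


92.8508%

Complement of single-cell recovery:
1 - r = 1 - 0.41 = 0.59
Raise to power n:
(1 - r)^5 = 0.59^5 = 0.0714924299
Overall recovery:
R = (1 - 0.0714924299) * 100
= 92.8508%


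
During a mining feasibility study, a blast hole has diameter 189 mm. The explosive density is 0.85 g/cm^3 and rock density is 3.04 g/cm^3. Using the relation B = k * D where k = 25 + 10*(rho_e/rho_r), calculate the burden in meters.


5.2535 m

First, compute k:
rho_e / rho_r = 0.85 / 3.04 = 0.2796052632
k = 25 + 10 * 0.2796052632 = 27.79605263
Then, compute burden:
B = k * D / 1000 = 27.79605263 * 189 / 1000
= 5253.453947 / 1000
= 5.2535 m


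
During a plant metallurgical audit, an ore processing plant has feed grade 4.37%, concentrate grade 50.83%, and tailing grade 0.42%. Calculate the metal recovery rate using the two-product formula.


91.1421%

Using the two-product formula:
R = 100 * c * (f - t) / (f * (c - t))
Numerator = 100 * 50.83 * (4.37 - 0.42)
= 100 * 50.83 * 3.95
= 20077.85
Denominator = 4.37 * (50.83 - 0.42)
= 4.37 * 50.41
= 220.2917
R = 20077.85 / 220.2917
= 91.1421%


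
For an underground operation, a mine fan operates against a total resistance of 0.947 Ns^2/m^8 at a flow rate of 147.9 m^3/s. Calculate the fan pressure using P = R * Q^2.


Compute Q^2:
Q^2 = 147.9^2 = 21874.41
Compute pressure:
P = R * Q^2 = 0.947 * 21874.41
= 20715.0663 Pa

20715.0663 Pa


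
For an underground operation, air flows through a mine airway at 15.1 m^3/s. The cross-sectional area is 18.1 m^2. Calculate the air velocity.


0.8343 m/s

Velocity = flow rate / cross-sectional area
= 15.1 / 18.1
= 0.8343 m/s


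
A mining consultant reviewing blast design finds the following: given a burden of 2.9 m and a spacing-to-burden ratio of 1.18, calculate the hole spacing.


Spacing = burden * ratio
= 2.9 * 1.18
= 3.422 m

3.422 m


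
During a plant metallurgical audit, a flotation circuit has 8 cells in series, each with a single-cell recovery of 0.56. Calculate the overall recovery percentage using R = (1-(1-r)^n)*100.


Complement of single-cell recovery:
1 - r = 1 - 0.56 = 0.44
Raise to power n:
(1 - r)^8 = 0.44^8 = 0.001404822363
Overall recovery:
R = (1 - 0.001404822363) * 100
= 99.8595%

99.8595%


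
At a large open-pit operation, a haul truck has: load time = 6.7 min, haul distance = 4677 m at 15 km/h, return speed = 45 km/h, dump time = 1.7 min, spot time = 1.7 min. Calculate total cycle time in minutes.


35.044 min

Convert haul speed to m/min: 15 * 1000/60 = 250 m/min
Haul time = 4677 / 250 = 18.708 min
Convert return speed to m/min: 45 * 1000/60 = 750 m/min
Return time = 4677 / 750 = 6.236 min
Total cycle time:
= 6.7 + 18.708 + 1.7 + 6.236 + 1.7
= 35.044 min


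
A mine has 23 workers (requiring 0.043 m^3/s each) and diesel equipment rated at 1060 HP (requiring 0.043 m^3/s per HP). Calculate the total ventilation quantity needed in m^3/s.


Airflow for workers:
Q_people = 23 * 0.043 = 0.989 m^3/s
Airflow for diesel equipment:
Q_diesel = 1060 * 0.043 = 45.58 m^3/s
Total ventilation:
Q_total = 0.989 + 45.58
= 46.569 m^3/s

46.569 m^3/s


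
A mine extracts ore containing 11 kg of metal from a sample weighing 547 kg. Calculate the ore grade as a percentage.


2.011%

Ore grade = (metal mass / ore mass) * 100
= (11 / 547) * 100
= 0.02010968921 * 100
= 2.011%


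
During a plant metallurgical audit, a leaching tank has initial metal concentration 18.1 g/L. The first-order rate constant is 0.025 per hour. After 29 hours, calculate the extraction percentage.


Compute the exponent:
-k * t = -0.025 * 29 = -0.725
Remaining concentration:
C = 18.1 * exp(-0.725)
= 18.1 * 0.484324569
= 8.766274698 g/L
Extracted = 18.1 - 8.766274698 = 9.333725302 g/L
Extraction % = 9.333725302 / 18.1 * 100
= 51.5675%

51.5675%


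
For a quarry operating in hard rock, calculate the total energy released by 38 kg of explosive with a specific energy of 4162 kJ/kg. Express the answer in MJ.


158.156 MJ

Energy = mass * specific_energy / 1000
= 38 * 4162 / 1000
= 158156 / 1000
= 158.156 MJ


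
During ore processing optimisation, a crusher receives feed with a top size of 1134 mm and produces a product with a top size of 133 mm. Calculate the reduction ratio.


Reduction ratio = feed size / product size
= 1134 / 133
= 8.5263

8.5263


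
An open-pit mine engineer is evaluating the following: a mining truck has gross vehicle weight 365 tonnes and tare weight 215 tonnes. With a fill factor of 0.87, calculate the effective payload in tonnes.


130.5 tonnes

Maximum payload = gross - tare
= 365 - 215 = 150 tonnes
Effective payload = max payload * fill factor
= 150 * 0.87
= 130.5 tonnes


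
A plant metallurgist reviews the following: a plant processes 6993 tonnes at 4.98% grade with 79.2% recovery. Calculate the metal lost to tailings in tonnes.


72.4363 tonnes

Total metal in feed:
= 6993 * 4.98 / 100 = 348.2514 tonnes
Metal recovered:
= 348.2514 * 79.2 / 100 = 275.8151088 tonnes
Metal lost to tailings:
= 348.2514 - 275.8151088
= 72.4363 tonnes


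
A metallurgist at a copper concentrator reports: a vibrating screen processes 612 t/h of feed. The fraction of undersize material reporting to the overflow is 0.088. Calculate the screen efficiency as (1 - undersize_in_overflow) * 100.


91.2%

Screen efficiency = (1 - fraction of undersize in overflow) * 100
= (1 - 0.088) * 100
= 0.912 * 100
= 91.2%


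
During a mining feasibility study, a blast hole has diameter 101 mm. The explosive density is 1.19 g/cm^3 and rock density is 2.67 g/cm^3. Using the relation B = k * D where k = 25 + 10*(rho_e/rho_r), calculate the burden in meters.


First, compute k:
rho_e / rho_r = 1.19 / 2.67 = 0.4456928839
k = 25 + 10 * 0.4456928839 = 29.45692884
Then, compute burden:
B = k * D / 1000 = 29.45692884 * 101 / 1000
= 2975.149813 / 1000
= 2.9751 m

2.9751 m


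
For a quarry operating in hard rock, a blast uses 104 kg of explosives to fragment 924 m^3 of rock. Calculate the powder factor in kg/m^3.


Powder factor = explosive mass / rock volume
= 104 / 924
= 0.1126 kg/m^3

0.1126 kg/m^3


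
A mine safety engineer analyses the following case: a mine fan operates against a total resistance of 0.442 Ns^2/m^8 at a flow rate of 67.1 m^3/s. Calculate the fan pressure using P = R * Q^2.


1990.0652 Pa

Compute Q^2:
Q^2 = 67.1^2 = 4502.41
Compute pressure:
P = R * Q^2 = 0.442 * 4502.41
= 1990.0652 Pa


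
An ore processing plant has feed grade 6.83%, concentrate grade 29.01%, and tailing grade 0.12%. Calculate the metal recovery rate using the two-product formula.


Using the two-product formula:
R = 100 * c * (f - t) / (f * (c - t))
Numerator = 100 * 29.01 * (6.83 - 0.12)
= 100 * 29.01 * 6.71
= 19465.71
Denominator = 6.83 * (29.01 - 0.12)
= 6.83 * 28.89
= 197.3187
R = 19465.71 / 197.3187
= 98.6511%

98.6511%


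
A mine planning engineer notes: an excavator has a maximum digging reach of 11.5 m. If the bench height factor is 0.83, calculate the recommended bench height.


9.545 m

Bench height = reach * factor
= 11.5 * 0.83
= 9.545 m


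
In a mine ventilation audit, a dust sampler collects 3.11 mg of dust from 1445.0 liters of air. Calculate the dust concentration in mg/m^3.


2.1522 mg/m^3

Convert liters to m^3: 1 m^3 = 1000 L
Concentration = mass / volume * 1000
= 3.11 / 1445.0 * 1000
= 0.002152249135 * 1000
= 2.1522 mg/m^3


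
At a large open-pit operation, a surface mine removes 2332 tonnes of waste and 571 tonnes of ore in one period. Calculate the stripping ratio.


4.0841

Stripping ratio = waste tonnage / ore tonnage
= 2332 / 571
= 4.0841


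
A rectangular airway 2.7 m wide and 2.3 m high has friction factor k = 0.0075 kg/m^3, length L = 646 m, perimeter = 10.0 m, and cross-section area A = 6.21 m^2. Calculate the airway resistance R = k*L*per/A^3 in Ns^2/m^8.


0.2023 Ns^2/m^8

Compute the numerator:
k * L * per = 0.0075 * 646 * 10.0
= 48.45
Compute the denominator:
A^3 = 6.21^3 = 239.483061
Resistance:
R = 48.45 / 239.483061
= 0.2023 Ns^2/m^8


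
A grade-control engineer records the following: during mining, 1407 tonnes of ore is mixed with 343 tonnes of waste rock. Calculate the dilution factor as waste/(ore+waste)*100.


Total material = ore + waste
= 1407 + 343 = 1750 tonnes
Dilution = waste / total * 100
= 343 / 1750 * 100
= 0.196 * 100
= 19.6%

19.6%


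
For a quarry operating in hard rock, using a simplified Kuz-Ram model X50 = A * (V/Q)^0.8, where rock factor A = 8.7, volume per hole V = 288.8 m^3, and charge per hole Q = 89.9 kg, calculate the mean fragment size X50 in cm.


Compute V/Q:
V/Q = 288.8 / 89.9 = 3.212458287
Raise to the power 0.8:
(V/Q)^0.8 = 3.212458287^0.8 = 2.54372406
Multiply by A:
X50 = 8.7 * 2.54372406
= 22.1304 cm

22.1304 cm


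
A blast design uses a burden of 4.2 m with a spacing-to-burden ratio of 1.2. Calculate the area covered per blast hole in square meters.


First, find the spacing:
Spacing = burden * ratio = 4.2 * 1.2
= 5.04 m
Then, calculate the area:
Area = burden * spacing = 4.2 * 5.04
= 21.168 m^2

21.168 m^2


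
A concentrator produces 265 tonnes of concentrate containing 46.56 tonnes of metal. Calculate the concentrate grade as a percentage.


Grade = (metal in concentrate / concentrate mass) * 100
= (46.56 / 265) * 100
= 0.1756981132 * 100
= 17.5698%

17.5698%


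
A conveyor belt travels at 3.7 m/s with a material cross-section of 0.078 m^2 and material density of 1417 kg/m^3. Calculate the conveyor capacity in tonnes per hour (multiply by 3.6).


Volumetric flow = speed * area
= 3.7 * 0.078 = 0.2886 m^3/s
Mass flow = volumetric * density
= 0.2886 * 1417 = 408.9462 kg/s
Convert to t/h: multiply by 3.6
Capacity = 408.9462 * 3.6
= 1472.2063 t/h

1472.2063 t/h


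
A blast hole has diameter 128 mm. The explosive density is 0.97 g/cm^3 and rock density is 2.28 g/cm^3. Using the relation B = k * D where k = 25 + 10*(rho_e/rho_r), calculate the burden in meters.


First, compute k:
rho_e / rho_r = 0.97 / 2.28 = 0.4254385965
k = 25 + 10 * 0.4254385965 = 29.25438596
Then, compute burden:
B = k * D / 1000 = 29.25438596 * 128 / 1000
= 3744.561404 / 1000
= 3.7446 m

3.7446 m


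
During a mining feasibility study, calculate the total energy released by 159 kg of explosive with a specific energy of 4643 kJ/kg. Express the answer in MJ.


738.237 MJ

Energy = mass * specific_energy / 1000
= 159 * 4643 / 1000
= 738237 / 1000
= 738.237 MJ


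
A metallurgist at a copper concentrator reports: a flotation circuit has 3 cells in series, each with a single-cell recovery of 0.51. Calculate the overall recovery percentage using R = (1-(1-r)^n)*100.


88.2351%

Complement of single-cell recovery:
1 - r = 1 - 0.51 = 0.49
Raise to power n:
(1 - r)^3 = 0.49^3 = 0.117649
Overall recovery:
R = (1 - 0.117649) * 100
= 88.2351%


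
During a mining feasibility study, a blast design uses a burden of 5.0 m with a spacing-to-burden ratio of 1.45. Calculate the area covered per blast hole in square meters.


First, find the spacing:
Spacing = burden * ratio = 5.0 * 1.45
= 7.25 m
Then, calculate the area:
Area = burden * spacing = 5.0 * 7.25
= 36.25 m^2

36.25 m^2


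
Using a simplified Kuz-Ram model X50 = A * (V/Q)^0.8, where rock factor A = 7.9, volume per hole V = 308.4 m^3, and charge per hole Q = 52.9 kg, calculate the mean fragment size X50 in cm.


Compute V/Q:
V/Q = 308.4 / 52.9 = 5.829867675
Raise to the power 0.8:
(V/Q)^0.8 = 5.829867675^0.8 = 4.097575438
Multiply by A:
X50 = 7.9 * 4.097575438
= 32.3708 cm

32.3708 cm


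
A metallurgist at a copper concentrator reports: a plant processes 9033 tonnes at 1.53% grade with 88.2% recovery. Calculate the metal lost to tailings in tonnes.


Total metal in feed:
= 9033 * 1.53 / 100 = 138.2049 tonnes
Metal recovered:
= 138.2049 * 88.2 / 100 = 121.8967218 tonnes
Metal lost to tailings:
= 138.2049 - 121.8967218
= 16.3082 tonnes

16.3082 tonnes


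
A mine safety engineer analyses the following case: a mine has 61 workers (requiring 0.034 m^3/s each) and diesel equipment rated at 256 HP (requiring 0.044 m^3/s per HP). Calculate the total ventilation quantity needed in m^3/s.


Airflow for workers:
Q_people = 61 * 0.034 = 2.074 m^3/s
Airflow for diesel equipment:
Q_diesel = 256 * 0.044 = 11.264 m^3/s
Total ventilation:
Q_total = 2.074 + 11.264
= 13.338 m^3/s

13.338 m^3/s


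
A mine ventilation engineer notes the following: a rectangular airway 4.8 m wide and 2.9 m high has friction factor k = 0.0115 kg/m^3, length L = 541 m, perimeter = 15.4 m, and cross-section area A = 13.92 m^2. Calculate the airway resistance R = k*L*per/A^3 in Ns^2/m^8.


0.0355 Ns^2/m^8

Compute the numerator:
k * L * per = 0.0115 * 541 * 15.4
= 95.8111
Compute the denominator:
A^3 = 13.92^3 = 2697.228288
Resistance:
R = 95.8111 / 2697.228288
= 0.0355 Ns^2/m^8


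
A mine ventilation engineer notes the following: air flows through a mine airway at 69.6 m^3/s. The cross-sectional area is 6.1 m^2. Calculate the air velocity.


11.4098 m/s

Velocity = flow rate / cross-sectional area
= 69.6 / 6.1
= 11.4098 m/s


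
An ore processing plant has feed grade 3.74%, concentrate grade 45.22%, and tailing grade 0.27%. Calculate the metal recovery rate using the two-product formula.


93.3381%

Using the two-product formula:
R = 100 * c * (f - t) / (f * (c - t))
Numerator = 100 * 45.22 * (3.74 - 0.27)
= 100 * 45.22 * 3.47
= 15691.34
Denominator = 3.74 * (45.22 - 0.27)
= 3.74 * 44.95
= 168.113
R = 15691.34 / 168.113
= 93.3381%


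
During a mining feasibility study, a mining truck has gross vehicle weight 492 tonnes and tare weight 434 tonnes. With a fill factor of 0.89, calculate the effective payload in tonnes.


51.62 tonnes

Maximum payload = gross - tare
= 492 - 434 = 58 tonnes
Effective payload = max payload * fill factor
= 58 * 0.89
= 51.62 tonnes


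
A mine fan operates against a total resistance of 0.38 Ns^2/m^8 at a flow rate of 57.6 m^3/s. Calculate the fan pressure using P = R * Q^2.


1260.7488 Pa

Compute Q^2:
Q^2 = 57.6^2 = 3317.76
Compute pressure:
P = R * Q^2 = 0.38 * 3317.76
= 1260.7488 Pa


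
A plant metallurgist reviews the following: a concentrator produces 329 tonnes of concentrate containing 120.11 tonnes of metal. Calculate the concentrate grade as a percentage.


Grade = (metal in concentrate / concentrate mass) * 100
= (120.11 / 329) * 100
= 0.3650759878 * 100
= 36.5076%

36.5076%


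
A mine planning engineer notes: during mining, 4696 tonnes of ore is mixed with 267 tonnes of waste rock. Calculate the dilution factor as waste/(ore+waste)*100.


Total material = ore + waste
= 4696 + 267 = 4963 tonnes
Dilution = waste / total * 100
= 267 / 4963 * 100
= 0.05379810598 * 100
= 5.3798%

5.3798%


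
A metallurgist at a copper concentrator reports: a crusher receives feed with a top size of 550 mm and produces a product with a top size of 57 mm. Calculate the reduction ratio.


9.6491

Reduction ratio = feed size / product size
= 550 / 57
= 9.6491


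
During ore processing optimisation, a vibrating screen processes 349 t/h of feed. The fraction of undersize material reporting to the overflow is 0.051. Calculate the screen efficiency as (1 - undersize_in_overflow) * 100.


Screen efficiency = (1 - fraction of undersize in overflow) * 100
= (1 - 0.051) * 100
= 0.949 * 100
= 94.9%

94.9%


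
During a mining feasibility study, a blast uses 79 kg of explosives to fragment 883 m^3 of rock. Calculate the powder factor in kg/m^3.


Powder factor = explosive mass / rock volume
= 79 / 883
= 0.0895 kg/m^3

0.0895 kg/m^3


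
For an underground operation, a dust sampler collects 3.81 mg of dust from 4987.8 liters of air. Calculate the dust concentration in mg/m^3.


0.7639 mg/m^3

Convert liters to m^3: 1 m^3 = 1000 L
Concentration = mass / volume * 1000
= 3.81 / 4987.8 * 1000
= 0.0007638638277 * 1000
= 0.7639 mg/m^3


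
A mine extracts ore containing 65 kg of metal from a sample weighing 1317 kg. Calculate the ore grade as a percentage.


Ore grade = (metal mass / ore mass) * 100
= (65 / 1317) * 100
= 0.04935459377 * 100
= 4.9355%

4.9355%


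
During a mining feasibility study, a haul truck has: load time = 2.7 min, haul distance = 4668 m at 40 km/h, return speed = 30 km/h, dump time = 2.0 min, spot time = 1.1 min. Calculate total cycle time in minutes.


Convert haul speed to m/min: 40 * 1000/60 = 666.6666667 m/min
Haul time = 4668 / 666.6666667 = 7.002 min
Convert return speed to m/min: 30 * 1000/60 = 500 m/min
Return time = 4668 / 500 = 9.336 min
Total cycle time:
= 2.7 + 7.002 + 2.0 + 9.336 + 1.1
= 22.138 min

22.138 min


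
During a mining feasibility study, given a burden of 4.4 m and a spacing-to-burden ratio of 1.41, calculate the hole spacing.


Spacing = burden * ratio
= 4.4 * 1.41
= 6.204 m

6.204 m


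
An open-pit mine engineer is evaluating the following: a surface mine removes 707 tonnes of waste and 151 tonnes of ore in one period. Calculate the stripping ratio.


4.6821

Stripping ratio = waste tonnage / ore tonnage
= 707 / 151
= 4.6821


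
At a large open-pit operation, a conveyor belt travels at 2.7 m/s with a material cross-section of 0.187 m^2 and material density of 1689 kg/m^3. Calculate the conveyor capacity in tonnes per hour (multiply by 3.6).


3069.994 t/h

Volumetric flow = speed * area
= 2.7 * 0.187 = 0.5049 m^3/s
Mass flow = volumetric * density
= 0.5049 * 1689 = 852.7761 kg/s
Convert to t/h: multiply by 3.6
Capacity = 852.7761 * 3.6
= 3069.994 t/h


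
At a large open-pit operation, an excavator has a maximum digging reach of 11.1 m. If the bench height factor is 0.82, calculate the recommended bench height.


Bench height = reach * factor
= 11.1 * 0.82
= 9.102 m

9.102 m


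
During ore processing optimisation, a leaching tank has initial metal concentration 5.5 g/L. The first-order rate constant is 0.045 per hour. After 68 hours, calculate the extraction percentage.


95.3112%

Compute the exponent:
-k * t = -0.045 * 68 = -3.06
Remaining concentration:
C = 5.5 * exp(-3.06)
= 5.5 * 0.04688769522
= 0.2578823237 g/L
Extracted = 5.5 - 0.2578823237 = 5.242117676 g/L
Extraction % = 5.242117676 / 5.5 * 100
= 95.3112%


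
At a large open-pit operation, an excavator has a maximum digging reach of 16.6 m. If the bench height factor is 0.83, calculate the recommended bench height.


Bench height = reach * factor
= 16.6 * 0.83
= 13.778 m

13.778 m


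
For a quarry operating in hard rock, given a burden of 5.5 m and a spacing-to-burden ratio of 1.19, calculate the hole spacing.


6.545 m

Spacing = burden * ratio
= 5.5 * 1.19
= 6.545 m


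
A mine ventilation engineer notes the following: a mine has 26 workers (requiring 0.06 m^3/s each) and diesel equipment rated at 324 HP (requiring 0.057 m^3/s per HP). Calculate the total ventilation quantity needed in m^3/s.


Airflow for workers:
Q_people = 26 * 0.06 = 1.56 m^3/s
Airflow for diesel equipment:
Q_diesel = 324 * 0.057 = 18.468 m^3/s
Total ventilation:
Q_total = 1.56 + 18.468
= 20.028 m^3/s

20.028 m^3/s


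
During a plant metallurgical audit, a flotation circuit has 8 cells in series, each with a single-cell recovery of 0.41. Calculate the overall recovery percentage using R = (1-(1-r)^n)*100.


98.5317%

Complement of single-cell recovery:
1 - r = 1 - 0.41 = 0.59
Raise to power n:
(1 - r)^8 = 0.59^8 = 0.01468304376
Overall recovery:
R = (1 - 0.01468304376) * 100
= 98.5317%


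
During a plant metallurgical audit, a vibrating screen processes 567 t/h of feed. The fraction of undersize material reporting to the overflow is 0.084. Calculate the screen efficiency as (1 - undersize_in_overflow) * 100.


91.6%

Screen efficiency = (1 - fraction of undersize in overflow) * 100
= (1 - 0.084) * 100
= 0.916 * 100
= 91.6%
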